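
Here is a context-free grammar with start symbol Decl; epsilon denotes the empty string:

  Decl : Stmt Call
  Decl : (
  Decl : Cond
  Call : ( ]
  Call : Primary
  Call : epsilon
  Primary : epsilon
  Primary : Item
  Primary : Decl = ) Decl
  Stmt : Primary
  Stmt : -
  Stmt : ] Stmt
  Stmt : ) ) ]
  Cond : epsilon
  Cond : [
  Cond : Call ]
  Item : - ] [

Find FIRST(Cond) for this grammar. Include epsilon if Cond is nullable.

Cond : epsilon contributes epsilon.
Cond : [ contributes {[}.
From Cond : Call ]: Call nullable, take FIRST(Call) ∪ {]} = { (, ), -, =, [, ] }.
Union: FIRST(Cond) = { (, ), -, =, [, ], epsilon }.

{ (, ), -, =, [, ], epsilon }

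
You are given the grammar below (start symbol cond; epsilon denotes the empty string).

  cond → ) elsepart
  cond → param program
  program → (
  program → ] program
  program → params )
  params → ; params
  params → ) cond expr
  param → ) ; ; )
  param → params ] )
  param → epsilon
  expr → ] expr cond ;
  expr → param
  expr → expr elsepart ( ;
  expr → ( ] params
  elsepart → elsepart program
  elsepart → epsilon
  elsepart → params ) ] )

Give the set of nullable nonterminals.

{ elsepart, expr, param }

Directly nullable (have an epsilon-production): param, elsepart.
expr → param with every symbol nullable, so expr is nullable.
No other nonterminal has a production whose RHS symbols are all nullable.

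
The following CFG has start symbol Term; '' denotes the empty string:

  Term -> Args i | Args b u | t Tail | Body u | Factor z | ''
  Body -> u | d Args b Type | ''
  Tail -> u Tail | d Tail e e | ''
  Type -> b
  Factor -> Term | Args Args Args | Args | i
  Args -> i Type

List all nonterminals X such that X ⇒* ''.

Directly nullable (have an ''-production): Term, Body, Tail.
Factor -> Term with every symbol nullable, so Factor is nullable.
No other nonterminal has a production whose RHS symbols are all nullable.

{ Body, Factor, Tail, Term }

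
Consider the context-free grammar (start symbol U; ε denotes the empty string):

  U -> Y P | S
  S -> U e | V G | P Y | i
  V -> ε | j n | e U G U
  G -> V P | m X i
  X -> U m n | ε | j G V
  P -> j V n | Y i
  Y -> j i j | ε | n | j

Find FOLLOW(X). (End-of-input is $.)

{ i }

In G -> m X i: add FIRST(i) = { i }.
Union: FOLLOW(X) = { i }.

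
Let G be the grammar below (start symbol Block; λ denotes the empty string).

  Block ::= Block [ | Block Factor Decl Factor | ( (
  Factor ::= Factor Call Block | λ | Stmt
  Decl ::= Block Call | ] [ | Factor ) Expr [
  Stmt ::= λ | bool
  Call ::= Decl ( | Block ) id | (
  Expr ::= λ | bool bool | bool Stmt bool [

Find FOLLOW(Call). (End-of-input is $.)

{ $, (, ), [, ], bool }

In Factor ::= Factor Call Block: add FIRST(Block) = { ( }.
In Decl ::= Block Call: Call is at the end, add FOLLOW(Decl) = { $, (, ), [, ], bool }.
Union: FOLLOW(Call) = { $, (, ), [, ], bool }.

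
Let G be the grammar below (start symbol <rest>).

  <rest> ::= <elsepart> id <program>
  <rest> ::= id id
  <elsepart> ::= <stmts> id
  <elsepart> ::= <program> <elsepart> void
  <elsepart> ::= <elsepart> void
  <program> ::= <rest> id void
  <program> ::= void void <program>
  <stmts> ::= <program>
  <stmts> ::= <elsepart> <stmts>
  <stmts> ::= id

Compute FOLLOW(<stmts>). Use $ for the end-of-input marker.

{ id }

In <elsepart> ::= <stmts> id: add FIRST(id) = { id }.
In <stmts> ::= <elsepart> <stmts>: <stmts> is at the end, add FOLLOW(<stmts>) = { id }.
Union: FOLLOW(<stmts>) = { id }.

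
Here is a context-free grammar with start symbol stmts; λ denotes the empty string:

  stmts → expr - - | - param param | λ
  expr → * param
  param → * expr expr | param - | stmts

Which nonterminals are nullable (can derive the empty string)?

Directly nullable (have an λ-production): stmts.
param → stmts with every symbol nullable, so param is nullable.
No other nonterminal has a production whose RHS symbols are all nullable.

{ param, stmts }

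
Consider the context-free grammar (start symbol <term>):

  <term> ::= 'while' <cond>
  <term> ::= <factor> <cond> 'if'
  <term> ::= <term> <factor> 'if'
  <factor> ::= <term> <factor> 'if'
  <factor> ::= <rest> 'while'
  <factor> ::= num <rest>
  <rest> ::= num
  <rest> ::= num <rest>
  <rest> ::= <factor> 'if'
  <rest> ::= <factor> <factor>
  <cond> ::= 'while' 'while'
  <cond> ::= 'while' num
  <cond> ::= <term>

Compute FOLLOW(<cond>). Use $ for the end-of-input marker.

In <term> ::= 'while' <cond>: <cond> is at the end, add FOLLOW(<term>) = { $, 'if', 'while', num }.
In <term> ::= <factor> <cond> 'if': add FIRST('if') = { 'if' }.
Union: FOLLOW(<cond>) = { $, 'if', 'while', num }.

{ $, 'if', 'while', num }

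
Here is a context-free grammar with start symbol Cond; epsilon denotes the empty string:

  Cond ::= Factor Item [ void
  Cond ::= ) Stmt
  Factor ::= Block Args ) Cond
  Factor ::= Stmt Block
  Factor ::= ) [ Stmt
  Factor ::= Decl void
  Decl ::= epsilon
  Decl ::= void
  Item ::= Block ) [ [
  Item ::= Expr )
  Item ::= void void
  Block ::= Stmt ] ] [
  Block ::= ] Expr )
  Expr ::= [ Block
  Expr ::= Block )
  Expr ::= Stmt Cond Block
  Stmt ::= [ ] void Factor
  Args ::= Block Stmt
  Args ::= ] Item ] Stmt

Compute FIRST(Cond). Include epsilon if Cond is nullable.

From Cond ::= Factor Item [ void: add FIRST(Factor) = { ), [, ], void }.
Cond ::= ) Stmt contributes {)}.
Union: FIRST(Cond) = { ), [, ], void }.

{ ), [, ], void }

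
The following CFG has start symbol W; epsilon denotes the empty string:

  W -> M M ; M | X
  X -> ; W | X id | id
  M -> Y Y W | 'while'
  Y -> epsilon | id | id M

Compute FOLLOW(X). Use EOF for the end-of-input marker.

{ EOF, 'while', ;, id }

In W -> X: X is at the end, add FOLLOW(W) = { EOF, 'while', ;, id }.
In X -> X id: add FIRST(id) = { id }.
Union: FOLLOW(X) = { EOF, 'while', ;, id }.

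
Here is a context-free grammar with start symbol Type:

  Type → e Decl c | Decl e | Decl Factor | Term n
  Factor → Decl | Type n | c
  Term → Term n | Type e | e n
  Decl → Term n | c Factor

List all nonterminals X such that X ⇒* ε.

{ } (none)

No nonterminal has an empty production or an RHS whose symbols are all nullable.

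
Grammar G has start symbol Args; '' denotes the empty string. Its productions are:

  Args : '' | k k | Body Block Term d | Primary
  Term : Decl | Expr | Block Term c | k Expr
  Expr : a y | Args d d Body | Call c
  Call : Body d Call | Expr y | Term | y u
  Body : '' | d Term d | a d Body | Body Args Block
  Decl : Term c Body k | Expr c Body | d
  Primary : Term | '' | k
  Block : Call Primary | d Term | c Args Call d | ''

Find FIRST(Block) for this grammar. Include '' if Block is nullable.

From Block : Call Primary: add FIRST(Call) = { a, c, d, k, y }.
Block : d Term contributes {d}.
Block : c Args Call d contributes {c}.
Block : '' contributes ''.
Union: FIRST(Block) = { a, c, d, k, y, '' }.

{ a, c, d, k, y, '' }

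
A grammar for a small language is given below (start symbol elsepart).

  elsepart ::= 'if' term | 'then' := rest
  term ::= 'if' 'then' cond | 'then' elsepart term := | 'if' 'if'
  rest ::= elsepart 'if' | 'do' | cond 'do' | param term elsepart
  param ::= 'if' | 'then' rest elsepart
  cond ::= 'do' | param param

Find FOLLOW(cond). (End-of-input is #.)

In term ::= 'if' 'then' cond: cond is at the end, add FOLLOW(term) = { #, 'do', 'if', 'then', := }.
In rest ::= cond 'do': add FIRST('do') = { 'do' }.
Union: FOLLOW(cond) = { #, 'do', 'if', 'then', := }.

{ #, 'do', 'if', 'then', := }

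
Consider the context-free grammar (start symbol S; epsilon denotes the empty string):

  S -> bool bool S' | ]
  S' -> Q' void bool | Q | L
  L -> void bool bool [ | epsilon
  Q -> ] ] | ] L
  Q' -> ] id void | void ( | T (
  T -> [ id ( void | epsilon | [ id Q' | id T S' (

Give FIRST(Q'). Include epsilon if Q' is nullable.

Q' -> ] id void contributes {]}.
Q' -> void ( contributes {void}.
From Q' -> T (: T nullable, take FIRST(T) ∪ {(} = { (, [, id }.
Union: FIRST(Q') = { (, [, ], id, void }.

{ (, [, ], id, void }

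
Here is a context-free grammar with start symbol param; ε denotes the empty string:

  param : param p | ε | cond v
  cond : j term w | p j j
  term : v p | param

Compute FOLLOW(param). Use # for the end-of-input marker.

{ #, p, w }

param is the start symbol, so # ∈ FOLLOW(param).
In param : param p: add FIRST(p) = { p }.
In term : param: param is at the end, add FOLLOW(term) = { w }.
Union: FOLLOW(param) = { #, p, w }.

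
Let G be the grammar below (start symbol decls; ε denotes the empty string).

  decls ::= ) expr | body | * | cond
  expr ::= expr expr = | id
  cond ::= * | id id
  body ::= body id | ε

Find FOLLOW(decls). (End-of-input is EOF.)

{ EOF }

decls is the start symbol, so EOF ∈ FOLLOW(decls).
Union: FOLLOW(decls) = { EOF }.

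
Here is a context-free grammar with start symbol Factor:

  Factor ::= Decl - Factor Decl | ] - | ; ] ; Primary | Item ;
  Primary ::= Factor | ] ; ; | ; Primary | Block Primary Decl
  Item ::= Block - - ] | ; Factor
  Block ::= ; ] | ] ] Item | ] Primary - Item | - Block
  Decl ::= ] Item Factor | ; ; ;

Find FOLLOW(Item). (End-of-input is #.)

In Factor ::= Item ;: add FIRST(;) = { ; }.
In Block ::= ] ] Item: Item is at the end, add FOLLOW(Block) = { -, ;, ] }.
In Block ::= ] Primary - Item: Item is at the end, add FOLLOW(Block) = { -, ;, ] }.
In Decl ::= ] Item Factor: add FIRST(Factor) = { -, ;, ] }.
Union: FOLLOW(Item) = { -, ;, ] }.

{ -, ;, ] }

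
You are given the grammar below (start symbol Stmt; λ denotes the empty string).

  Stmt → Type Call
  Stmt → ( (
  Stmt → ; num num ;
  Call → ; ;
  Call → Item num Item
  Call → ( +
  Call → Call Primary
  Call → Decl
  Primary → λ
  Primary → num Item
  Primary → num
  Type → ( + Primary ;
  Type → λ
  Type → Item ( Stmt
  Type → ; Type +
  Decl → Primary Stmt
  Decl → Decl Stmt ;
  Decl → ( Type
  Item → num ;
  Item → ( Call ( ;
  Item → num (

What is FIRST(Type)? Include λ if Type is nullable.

{ (, ;, num, λ }

Type → ( + Primary ; contributes {(}.
Type → λ contributes λ.
From Type → Item ( Stmt: add FIRST(Item) = { (, num }.
Type → ; Type + contributes {;}.
Union: FIRST(Type) = { (, ;, num, λ }.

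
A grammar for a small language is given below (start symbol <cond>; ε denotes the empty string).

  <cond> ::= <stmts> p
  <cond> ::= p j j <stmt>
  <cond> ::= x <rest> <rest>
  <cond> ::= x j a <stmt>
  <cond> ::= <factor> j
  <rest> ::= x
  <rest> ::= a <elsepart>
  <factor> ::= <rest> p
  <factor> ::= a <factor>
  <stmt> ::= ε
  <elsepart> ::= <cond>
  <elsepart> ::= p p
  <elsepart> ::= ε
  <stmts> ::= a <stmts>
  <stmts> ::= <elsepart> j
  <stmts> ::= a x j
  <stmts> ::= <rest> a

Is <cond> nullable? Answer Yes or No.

No

Nullable nonterminals: <elsepart>, <stmt>.
No production of <cond> has an RHS whose symbols are all nullable, so <cond> is not nullable.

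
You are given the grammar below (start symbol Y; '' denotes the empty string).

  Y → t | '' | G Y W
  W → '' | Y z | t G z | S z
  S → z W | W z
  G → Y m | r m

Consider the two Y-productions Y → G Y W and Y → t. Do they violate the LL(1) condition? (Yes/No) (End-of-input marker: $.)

Yes

FIRST(G Y W) = { m, r, t } and FIRST(t) = { t }.
Both contain t, so the two alternatives are not disjoint — LL(1) conflict.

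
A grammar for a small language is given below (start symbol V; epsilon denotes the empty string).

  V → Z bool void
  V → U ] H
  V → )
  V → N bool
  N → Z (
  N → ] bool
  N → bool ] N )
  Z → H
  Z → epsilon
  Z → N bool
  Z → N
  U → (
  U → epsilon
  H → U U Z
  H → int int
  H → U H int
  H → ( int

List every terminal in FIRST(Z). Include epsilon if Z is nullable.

{ (, ], bool, int, epsilon }

From Z → H: add FIRST(H) = { (, ], bool, int, epsilon } (including epsilon since H is nullable).
Z → epsilon contributes epsilon.
From Z → N bool: add FIRST(N) = { (, ], bool, int }.
From Z → N: add FIRST(N) = { (, ], bool, int }.
Union: FIRST(Z) = { (, ], bool, int, epsilon }.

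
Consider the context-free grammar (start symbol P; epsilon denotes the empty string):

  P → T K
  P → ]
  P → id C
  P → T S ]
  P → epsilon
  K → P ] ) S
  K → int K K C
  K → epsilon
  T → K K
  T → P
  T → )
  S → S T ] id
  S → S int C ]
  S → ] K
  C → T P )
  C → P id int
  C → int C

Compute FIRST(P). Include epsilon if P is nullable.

{ ), ], id, int, epsilon }

From P → T K: T, K nullable, take FIRST(T) ∪ FIRST(K) = { ), ], id, int }; also epsilon since the whole RHS is nullable.
P → ] contributes {]}.
P → id C contributes {id}.
From P → T S ]: T nullable, take FIRST(T) ∪ FIRST(S) = { ), ], id, int }.
P → epsilon contributes epsilon.
Union: FIRST(P) = { ), ], id, int, epsilon }.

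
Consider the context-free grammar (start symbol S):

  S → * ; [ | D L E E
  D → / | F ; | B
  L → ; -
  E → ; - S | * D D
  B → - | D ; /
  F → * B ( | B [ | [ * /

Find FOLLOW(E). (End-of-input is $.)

{ $, *, ; }

In S → D L E E: add FIRST(E) = { *, ; }.
In S → D L E E: E is at the end, add FOLLOW(S) = { $, *, ; }.
Union: FOLLOW(E) = { $, *, ; }.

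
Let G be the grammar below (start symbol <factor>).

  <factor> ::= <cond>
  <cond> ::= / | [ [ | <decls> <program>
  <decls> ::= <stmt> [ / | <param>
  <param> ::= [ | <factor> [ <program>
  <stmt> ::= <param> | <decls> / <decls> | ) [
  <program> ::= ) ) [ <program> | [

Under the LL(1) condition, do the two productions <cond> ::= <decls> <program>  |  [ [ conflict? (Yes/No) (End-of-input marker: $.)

FIRST(<decls> <program>) = { ), /, [ } and FIRST([ [) = { [ }.
Both contain [, so the two alternatives are not disjoint — LL(1) conflict.

Yes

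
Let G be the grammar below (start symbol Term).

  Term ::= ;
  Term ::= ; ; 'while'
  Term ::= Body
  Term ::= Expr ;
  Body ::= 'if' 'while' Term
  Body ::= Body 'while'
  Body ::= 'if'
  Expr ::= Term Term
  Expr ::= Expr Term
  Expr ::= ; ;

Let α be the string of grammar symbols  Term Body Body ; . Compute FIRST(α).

{ 'if', ; }

Add FIRST(Term) = { 'if', ; }; Term is not nullable, stop.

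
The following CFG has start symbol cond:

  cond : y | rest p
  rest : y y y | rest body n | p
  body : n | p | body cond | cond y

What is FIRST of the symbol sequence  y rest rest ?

y is a terminal; add {y} and stop.

{ y }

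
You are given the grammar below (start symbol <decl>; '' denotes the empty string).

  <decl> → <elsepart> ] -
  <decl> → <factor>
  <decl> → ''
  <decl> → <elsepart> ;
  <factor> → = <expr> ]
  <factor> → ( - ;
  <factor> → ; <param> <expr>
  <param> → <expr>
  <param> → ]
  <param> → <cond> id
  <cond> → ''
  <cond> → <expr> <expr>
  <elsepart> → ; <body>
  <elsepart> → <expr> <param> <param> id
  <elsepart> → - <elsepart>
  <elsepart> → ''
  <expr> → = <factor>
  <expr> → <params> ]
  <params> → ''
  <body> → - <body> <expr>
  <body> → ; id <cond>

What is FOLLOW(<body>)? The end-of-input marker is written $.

In <elsepart> → ; <body>: <body> is at the end, add FOLLOW(<elsepart>) = { ;, ] }.
In <body> → - <body> <expr>: add FIRST(<expr>) = { =, ] }.
Union: FOLLOW(<body>) = { ;, =, ] }.

{ ;, =, ] }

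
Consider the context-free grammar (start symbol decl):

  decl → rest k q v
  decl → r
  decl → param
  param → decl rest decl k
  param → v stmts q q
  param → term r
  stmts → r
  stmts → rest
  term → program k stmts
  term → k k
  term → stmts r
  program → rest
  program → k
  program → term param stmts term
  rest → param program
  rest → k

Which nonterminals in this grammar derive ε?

{ } (none)

No nonterminal has an empty production or an RHS whose symbols are all nullable.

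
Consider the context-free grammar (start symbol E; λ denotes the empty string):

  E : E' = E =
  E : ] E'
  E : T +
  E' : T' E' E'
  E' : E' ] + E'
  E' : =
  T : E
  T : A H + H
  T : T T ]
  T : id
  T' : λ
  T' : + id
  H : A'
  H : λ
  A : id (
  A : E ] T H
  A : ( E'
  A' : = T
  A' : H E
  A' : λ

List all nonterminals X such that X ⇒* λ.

{ A', H, T' }

Directly nullable (have an λ-production): T', H, A'.
No other nonterminal has a production whose RHS symbols are all nullable.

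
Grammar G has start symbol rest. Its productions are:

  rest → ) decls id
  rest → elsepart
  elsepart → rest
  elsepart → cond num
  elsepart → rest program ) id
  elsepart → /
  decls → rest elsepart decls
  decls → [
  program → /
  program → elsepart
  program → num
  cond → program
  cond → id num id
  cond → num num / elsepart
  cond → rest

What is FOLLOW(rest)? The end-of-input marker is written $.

{ $, ), /, [, id, num }

rest is the start symbol, so $ ∈ FOLLOW(rest).
In elsepart → rest: rest is at the end, add FOLLOW(elsepart) = { $, ), /, [, id, num }.
In elsepart → rest program ) id: add FIRST(program ) id) = { ), /, id, num }.
In decls → rest elsepart decls: add FIRST(elsepart decls) = { ), /, id, num }.
In cond → rest: rest is at the end, add FOLLOW(cond) = { num }.
Union: FOLLOW(rest) = { $, ), /, [, id, num }.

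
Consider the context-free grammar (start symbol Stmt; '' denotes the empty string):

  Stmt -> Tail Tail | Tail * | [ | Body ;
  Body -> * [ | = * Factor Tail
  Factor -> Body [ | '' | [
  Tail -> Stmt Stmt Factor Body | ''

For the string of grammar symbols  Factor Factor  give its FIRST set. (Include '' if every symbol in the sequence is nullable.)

Add FIRST(Factor)\{''} = { *, =, [ }; Factor is nullable, continue.
Add FIRST(Factor)\{''} = { *, =, [ }; Factor is nullable, continue.
Every symbol is nullable, so include ''.

{ *, =, [, '' }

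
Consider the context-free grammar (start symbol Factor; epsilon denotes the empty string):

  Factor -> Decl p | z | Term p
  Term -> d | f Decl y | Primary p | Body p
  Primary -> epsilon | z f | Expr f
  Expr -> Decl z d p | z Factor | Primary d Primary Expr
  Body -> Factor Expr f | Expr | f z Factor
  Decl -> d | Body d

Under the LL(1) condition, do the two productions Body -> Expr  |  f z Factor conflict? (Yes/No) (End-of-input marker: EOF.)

FIRST(Expr) = { d, f, p, z } and FIRST(f z Factor) = { f }.
Both contain f, so the two alternatives are not disjoint — LL(1) conflict.

Yes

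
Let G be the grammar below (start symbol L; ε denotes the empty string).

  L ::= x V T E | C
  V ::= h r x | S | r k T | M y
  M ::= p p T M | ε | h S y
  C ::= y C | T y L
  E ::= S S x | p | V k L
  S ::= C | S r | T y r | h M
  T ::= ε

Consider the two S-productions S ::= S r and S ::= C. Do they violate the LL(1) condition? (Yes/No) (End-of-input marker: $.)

FIRST(S r) = { h, y } and FIRST(C) = { y }.
Both contain y, so the two alternatives are not disjoint — LL(1) conflict.

Yes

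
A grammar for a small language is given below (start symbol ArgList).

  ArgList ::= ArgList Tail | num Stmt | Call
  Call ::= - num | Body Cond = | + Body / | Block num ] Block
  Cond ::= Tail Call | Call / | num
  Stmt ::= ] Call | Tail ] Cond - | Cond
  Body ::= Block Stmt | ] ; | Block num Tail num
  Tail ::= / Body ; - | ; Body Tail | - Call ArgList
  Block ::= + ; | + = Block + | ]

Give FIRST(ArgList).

{ +, -, ], num }

From ArgList ::= ArgList Tail: add FIRST(ArgList) = { +, -, ], num }.
ArgList ::= num Stmt contributes {num}.
From ArgList ::= Call: add FIRST(Call) = { +, -, ] }.
Union: FIRST(ArgList) = { +, -, ], num }.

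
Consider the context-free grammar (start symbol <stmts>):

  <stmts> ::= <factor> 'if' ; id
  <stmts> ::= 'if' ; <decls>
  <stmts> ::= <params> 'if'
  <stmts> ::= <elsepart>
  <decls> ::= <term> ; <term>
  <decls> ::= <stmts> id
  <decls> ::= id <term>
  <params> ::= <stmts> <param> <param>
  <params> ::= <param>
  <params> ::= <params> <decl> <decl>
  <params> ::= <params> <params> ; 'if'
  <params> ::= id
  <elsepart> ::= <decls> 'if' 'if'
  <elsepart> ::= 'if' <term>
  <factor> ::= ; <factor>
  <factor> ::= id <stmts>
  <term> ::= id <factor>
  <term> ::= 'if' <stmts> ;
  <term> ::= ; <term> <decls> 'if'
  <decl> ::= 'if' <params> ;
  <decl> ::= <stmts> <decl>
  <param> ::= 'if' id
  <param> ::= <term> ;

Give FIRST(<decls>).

{ 'if', ;, id }

From <decls> ::= <term> ; <term>: add FIRST(<term>) = { 'if', ;, id }.
From <decls> ::= <stmts> id: add FIRST(<stmts>) = { 'if', ;, id }.
<decls> ::= id <term> contributes {id}.
Union: FIRST(<decls>) = { 'if', ;, id }.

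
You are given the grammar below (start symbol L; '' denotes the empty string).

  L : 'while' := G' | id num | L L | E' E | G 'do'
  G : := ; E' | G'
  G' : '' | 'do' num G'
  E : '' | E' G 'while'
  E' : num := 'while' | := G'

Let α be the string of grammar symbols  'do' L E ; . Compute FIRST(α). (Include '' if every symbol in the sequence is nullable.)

'do' is a terminal; add {'do'} and stop.

{ 'do' }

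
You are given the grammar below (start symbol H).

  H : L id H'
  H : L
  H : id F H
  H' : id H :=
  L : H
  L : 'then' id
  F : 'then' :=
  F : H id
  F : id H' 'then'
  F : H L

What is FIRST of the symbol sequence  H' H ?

{ id }

Add FIRST(H') = { id }; H' is not nullable, stop.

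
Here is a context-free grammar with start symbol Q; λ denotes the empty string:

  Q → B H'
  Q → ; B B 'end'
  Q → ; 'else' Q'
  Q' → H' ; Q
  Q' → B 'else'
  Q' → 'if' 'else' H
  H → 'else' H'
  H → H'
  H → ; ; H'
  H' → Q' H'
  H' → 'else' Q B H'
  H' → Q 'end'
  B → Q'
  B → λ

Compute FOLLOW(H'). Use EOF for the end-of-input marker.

{ EOF, 'else', 'end', 'if', ; }

In Q → B H': H' is at the end, add FOLLOW(Q) = { EOF, 'else', 'end', 'if', ; }.
In Q' → H' ; Q: add FIRST(; Q) = { ; }.
In H → 'else' H': H' is at the end, add FOLLOW(H) = { EOF, 'else', 'end', 'if', ; }.
In H → H': H' is at the end, add FOLLOW(H) = { EOF, 'else', 'end', 'if', ; }.
In H → ; ; H': H' is at the end, add FOLLOW(H) = { EOF, 'else', 'end', 'if', ; }.
In H' → Q' H': H' is at the end, add FOLLOW(H') = { EOF, 'else', 'end', 'if', ; }.
In H' → 'else' Q B H': H' is at the end, add FOLLOW(H') = { EOF, 'else', 'end', 'if', ; }.
Union: FOLLOW(H') = { EOF, 'else', 'end', 'if', ; }.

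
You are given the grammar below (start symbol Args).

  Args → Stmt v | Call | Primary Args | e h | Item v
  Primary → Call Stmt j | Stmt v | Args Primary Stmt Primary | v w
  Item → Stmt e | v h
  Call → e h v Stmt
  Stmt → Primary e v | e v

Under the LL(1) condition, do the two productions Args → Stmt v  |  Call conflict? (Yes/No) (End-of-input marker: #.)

Yes

FIRST(Stmt v) = { e, v } and FIRST(Call) = { e }.
Both contain e, so the two alternatives are not disjoint — LL(1) conflict.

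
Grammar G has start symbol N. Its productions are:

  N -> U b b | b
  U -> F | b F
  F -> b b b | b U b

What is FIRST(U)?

{ b }

From U -> F: add FIRST(F) = { b }.
U -> b F contributes {b}.
Union: FIRST(U) = { b }.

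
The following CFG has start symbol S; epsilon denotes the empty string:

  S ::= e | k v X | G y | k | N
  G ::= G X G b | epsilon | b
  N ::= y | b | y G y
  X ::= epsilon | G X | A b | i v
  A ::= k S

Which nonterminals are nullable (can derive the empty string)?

{ G, X }

Directly nullable (have an epsilon-production): G, X.
No other nonterminal has a production whose RHS symbols are all nullable.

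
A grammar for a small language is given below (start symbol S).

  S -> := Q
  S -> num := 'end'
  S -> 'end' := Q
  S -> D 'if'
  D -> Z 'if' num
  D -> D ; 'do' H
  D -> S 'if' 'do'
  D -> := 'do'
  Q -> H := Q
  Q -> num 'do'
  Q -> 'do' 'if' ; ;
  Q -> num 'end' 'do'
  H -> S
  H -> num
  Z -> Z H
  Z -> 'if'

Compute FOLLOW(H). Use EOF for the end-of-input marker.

In D -> D ; 'do' H: H is at the end, add FOLLOW(D) = { 'if', ; }.
In Q -> H := Q: add FIRST(:= Q) = { := }.
In Z -> Z H: H is at the end, add FOLLOW(Z) = { 'end', 'if', :=, num }.
Union: FOLLOW(H) = { 'end', 'if', :=, ;, num }.

{ 'end', 'if', :=, ;, num }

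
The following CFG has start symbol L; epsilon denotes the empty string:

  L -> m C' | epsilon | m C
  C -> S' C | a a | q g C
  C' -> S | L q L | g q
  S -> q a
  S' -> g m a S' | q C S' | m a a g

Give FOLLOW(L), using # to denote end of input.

{ #, q }

L is the start symbol, so # ∈ FOLLOW(L).
In C' -> L q L: add FIRST(q L) = { q }.
In C' -> L q L: L is at the end, add FOLLOW(C') = { #, q }.
Union: FOLLOW(L) = { #, q }.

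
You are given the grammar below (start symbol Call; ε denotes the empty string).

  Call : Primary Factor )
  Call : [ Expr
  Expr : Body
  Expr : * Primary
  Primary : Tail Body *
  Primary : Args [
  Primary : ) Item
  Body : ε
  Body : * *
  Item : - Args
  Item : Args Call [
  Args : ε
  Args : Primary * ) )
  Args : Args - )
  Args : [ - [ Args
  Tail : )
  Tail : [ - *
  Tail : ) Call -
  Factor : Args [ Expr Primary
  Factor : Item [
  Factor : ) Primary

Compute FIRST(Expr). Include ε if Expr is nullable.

{ *, ε }

From Expr : Body: add FIRST(Body) = { *, ε } (including ε since Body is nullable).
Expr : * Primary contributes {*}.
Union: FIRST(Expr) = { *, ε }.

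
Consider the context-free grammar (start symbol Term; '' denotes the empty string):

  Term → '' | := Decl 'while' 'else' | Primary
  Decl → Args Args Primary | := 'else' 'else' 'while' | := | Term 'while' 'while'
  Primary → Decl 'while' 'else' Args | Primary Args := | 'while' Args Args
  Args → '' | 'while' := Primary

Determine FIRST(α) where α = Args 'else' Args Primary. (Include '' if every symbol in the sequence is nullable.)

Add FIRST(Args)\{''} = { 'while' }; Args is nullable, continue.
'else' is a terminal; add {'else'} and stop.

{ 'else', 'while' }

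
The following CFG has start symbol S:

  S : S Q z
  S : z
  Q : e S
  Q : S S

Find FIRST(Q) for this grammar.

Q : e S contributes {e}.
From Q : S S: add FIRST(S) = { z }.
Union: FIRST(Q) = { e, z }.

{ e, z }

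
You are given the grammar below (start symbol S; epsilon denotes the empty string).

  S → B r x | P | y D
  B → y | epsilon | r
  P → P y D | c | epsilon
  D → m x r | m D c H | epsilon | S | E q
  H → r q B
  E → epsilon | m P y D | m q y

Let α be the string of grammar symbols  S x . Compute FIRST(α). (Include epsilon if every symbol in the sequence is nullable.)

{ c, r, x, y }

Add FIRST(S)\{epsilon} = { c, r, y }; S is nullable, continue.
x is a terminal; add {x} and stop.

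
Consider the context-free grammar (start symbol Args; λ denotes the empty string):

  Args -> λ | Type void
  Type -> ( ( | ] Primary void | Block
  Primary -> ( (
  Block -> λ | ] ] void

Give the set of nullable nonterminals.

Directly nullable (have an λ-production): Args, Block.
Type -> Block with every symbol nullable, so Type is nullable.
No other nonterminal has a production whose RHS symbols are all nullable.

{ Args, Block, Type }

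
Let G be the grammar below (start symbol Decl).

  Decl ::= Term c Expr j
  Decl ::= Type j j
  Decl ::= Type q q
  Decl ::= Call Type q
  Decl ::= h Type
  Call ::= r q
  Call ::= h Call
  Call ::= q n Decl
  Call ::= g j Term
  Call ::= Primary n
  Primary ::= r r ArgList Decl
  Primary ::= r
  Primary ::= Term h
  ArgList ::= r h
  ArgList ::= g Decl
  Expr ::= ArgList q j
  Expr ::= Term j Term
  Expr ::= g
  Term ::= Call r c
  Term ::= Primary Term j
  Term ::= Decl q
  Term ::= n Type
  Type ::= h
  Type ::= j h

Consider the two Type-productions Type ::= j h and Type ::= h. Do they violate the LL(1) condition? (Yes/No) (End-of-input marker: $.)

FIRST(j h) = { j } and FIRST(h) = { h }.
The FIRST sets are disjoint and neither alternative is nullable — no conflict.

No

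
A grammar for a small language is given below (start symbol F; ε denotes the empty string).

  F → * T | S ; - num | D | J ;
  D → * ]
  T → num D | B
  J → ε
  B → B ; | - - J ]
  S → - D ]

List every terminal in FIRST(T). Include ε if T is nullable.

T → num D contributes {num}.
From T → B: add FIRST(B) = { - }.
Union: FIRST(T) = { -, num }.

{ -, num }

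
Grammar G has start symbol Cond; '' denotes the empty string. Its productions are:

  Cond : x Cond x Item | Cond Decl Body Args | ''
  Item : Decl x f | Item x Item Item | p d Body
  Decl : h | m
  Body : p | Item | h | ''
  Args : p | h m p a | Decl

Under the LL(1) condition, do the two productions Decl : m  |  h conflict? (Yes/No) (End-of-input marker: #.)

FIRST(m) = { m } and FIRST(h) = { h }.
The FIRST sets are disjoint and neither alternative is nullable — no conflict.

No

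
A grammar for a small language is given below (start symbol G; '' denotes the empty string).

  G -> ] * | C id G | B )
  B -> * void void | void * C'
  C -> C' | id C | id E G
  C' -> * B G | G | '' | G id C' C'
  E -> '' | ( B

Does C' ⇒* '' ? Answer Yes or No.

Yes

C' has an ''-production, so C' ⇒ ''.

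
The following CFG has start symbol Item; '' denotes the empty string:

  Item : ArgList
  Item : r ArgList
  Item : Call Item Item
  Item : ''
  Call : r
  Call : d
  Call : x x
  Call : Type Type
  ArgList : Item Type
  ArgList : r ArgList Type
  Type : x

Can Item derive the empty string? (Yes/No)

Item has an ''-production, so Item ⇒ ''.

Yes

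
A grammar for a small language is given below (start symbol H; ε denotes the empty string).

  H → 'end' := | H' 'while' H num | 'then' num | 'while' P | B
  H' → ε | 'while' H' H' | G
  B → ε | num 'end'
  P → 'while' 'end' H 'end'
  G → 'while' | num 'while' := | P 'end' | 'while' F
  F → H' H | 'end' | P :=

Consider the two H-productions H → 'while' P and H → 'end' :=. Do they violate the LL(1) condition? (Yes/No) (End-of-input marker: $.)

No

FIRST('while' P) = { 'while' } and FIRST('end' :=) = { 'end' }.
The FIRST sets are disjoint and neither alternative is nullable — no conflict.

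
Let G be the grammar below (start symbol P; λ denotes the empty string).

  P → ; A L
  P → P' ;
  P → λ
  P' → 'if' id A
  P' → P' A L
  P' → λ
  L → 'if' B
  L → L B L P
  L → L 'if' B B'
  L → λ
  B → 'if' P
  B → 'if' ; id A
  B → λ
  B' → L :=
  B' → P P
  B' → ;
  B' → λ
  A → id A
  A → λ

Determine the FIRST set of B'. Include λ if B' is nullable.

From B' → L :=: L nullable, take FIRST(L) ∪ {:=} = { 'if', :=, ;, id }.
From B' → P P: P, P nullable, take FIRST(P) ∪ FIRST(P) = { 'if', ;, id }; also λ since the whole RHS is nullable.
B' → ; contributes {;}.
B' → λ contributes λ.
Union: FIRST(B') = { 'if', :=, ;, id, λ }.

{ 'if', :=, ;, id, λ }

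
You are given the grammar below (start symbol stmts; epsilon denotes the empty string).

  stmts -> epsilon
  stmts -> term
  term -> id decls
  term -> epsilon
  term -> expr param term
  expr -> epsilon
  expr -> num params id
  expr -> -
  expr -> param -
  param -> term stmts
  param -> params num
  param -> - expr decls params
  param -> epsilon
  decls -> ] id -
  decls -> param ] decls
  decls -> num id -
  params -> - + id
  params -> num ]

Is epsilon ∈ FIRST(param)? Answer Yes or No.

Yes

param has an epsilon-production, so param ⇒ epsilon.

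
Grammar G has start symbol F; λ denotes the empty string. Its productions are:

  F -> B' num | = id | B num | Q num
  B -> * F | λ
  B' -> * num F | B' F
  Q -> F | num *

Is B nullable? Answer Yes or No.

Yes

B has an λ-production, so B ⇒ λ.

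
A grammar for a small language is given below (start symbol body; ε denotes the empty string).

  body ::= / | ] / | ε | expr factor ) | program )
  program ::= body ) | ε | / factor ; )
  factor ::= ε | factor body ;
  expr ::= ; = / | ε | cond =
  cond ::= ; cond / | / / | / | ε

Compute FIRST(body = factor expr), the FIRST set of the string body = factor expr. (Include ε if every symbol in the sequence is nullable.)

{ ), /, ;, =, ] }

Add FIRST(body)\{ε} = { ), /, ;, =, ] }; body is nullable, continue.
= is a terminal; add {=} and stop.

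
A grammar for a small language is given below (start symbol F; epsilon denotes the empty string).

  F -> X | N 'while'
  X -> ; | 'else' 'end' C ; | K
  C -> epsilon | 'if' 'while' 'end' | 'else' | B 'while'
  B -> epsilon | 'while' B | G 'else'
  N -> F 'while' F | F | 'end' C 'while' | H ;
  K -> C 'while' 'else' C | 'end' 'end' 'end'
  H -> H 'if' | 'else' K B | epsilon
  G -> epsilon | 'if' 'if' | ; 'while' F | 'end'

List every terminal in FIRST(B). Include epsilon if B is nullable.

{ 'else', 'end', 'if', 'while', ;, epsilon }

B -> epsilon contributes epsilon.
B -> 'while' B contributes {'while'}.
From B -> G 'else': G nullable, take FIRST(G) ∪ {'else'} = { 'else', 'end', 'if', ; }.
Union: FIRST(B) = { 'else', 'end', 'if', 'while', ;, epsilon }.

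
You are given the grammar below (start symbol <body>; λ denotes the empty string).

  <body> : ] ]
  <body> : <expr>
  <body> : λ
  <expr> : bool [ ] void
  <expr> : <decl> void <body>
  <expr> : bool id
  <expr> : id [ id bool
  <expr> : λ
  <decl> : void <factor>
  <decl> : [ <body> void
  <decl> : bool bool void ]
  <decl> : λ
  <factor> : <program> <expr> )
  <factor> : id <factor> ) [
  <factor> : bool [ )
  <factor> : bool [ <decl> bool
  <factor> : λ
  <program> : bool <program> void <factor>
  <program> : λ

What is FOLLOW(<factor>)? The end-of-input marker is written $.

{ ), [, bool, id, void }

In <decl> : void <factor>: <factor> is at the end, add FOLLOW(<decl>) = { bool, void }.
In <factor> : id <factor> ) [: add FIRST() [) = { ) }.
In <program> : bool <program> void <factor>: <factor> is at the end, add FOLLOW(<program>) = { ), [, bool, id, void }.
Union: FOLLOW(<factor>) = { ), [, bool, id, void }.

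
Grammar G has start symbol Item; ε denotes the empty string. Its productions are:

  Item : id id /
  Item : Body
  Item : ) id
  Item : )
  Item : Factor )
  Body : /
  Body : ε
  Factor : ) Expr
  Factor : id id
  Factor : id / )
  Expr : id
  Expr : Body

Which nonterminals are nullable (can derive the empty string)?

Directly nullable (have an ε-production): Body.
Item : Body with every symbol nullable, so Item is nullable.
Expr : Body with every symbol nullable, so Expr is nullable.
No other nonterminal has a production whose RHS symbols are all nullable.

{ Body, Expr, Item }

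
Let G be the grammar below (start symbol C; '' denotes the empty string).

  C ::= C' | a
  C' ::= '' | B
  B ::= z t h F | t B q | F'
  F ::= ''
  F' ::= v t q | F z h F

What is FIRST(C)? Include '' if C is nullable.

From C ::= C': add FIRST(C') = { t, v, z, '' } (including '' since C' is nullable).
C ::= a contributes {a}.
Union: FIRST(C) = { a, t, v, z, '' }.

{ a, t, v, z, '' }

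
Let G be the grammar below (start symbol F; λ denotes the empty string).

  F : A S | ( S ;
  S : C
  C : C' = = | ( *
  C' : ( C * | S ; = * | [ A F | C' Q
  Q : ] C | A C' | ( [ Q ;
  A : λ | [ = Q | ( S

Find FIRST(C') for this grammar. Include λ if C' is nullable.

C' : ( C * contributes {(}.
From C' : S ; = *: add FIRST(S) = { (, [ }.
C' : [ A F contributes {[}.
From C' : C' Q: add FIRST(C') = { (, [ }.
Union: FIRST(C') = { (, [ }.

{ (, [ }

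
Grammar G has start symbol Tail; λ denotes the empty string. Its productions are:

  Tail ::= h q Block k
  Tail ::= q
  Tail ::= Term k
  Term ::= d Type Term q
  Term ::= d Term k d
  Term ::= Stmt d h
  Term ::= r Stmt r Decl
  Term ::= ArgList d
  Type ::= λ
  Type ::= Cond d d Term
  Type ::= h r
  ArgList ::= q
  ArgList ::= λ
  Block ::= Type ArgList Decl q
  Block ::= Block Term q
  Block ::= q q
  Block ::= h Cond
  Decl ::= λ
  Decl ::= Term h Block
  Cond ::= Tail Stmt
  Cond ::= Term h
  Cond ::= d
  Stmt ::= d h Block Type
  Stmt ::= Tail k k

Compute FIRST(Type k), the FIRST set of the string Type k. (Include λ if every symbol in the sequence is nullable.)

Add FIRST(Type)\{λ} = { d, h, q, r }; Type is nullable, continue.
k is a terminal; add {k} and stop.

{ d, h, k, q, r }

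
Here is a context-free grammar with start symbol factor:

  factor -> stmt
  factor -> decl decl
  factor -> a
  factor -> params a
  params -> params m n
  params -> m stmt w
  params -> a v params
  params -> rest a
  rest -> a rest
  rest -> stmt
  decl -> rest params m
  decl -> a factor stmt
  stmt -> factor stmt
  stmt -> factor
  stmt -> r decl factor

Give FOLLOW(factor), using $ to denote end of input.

{ $, a, m, r, w }

factor is the start symbol, so $ ∈ FOLLOW(factor).
In decl -> a factor stmt: add FIRST(stmt) = { a, m, r }.
In stmt -> factor stmt: add FIRST(stmt) = { a, m, r }.
In stmt -> factor: factor is at the end, add FOLLOW(stmt) = { $, a, m, r, w }.
In stmt -> r decl factor: factor is at the end, add FOLLOW(stmt) = { $, a, m, r, w }.
Union: FOLLOW(factor) = { $, a, m, r, w }.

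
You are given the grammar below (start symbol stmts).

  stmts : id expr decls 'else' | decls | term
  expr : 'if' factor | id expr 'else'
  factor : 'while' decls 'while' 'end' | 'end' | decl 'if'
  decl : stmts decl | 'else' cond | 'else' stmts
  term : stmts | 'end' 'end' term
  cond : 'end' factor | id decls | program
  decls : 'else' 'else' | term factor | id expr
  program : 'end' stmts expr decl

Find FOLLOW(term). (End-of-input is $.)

In stmts : term: term is at the end, add FOLLOW(stmts) = { $, 'else', 'end', 'if', 'while', id }.
In term : 'end' 'end' term: term is at the end, add FOLLOW(term) = { $, 'else', 'end', 'if', 'while', id }.
In decls : term factor: add FIRST(factor) = { 'else', 'end', 'while', id }.
Union: FOLLOW(term) = { $, 'else', 'end', 'if', 'while', id }.

{ $, 'else', 'end', 'if', 'while', id }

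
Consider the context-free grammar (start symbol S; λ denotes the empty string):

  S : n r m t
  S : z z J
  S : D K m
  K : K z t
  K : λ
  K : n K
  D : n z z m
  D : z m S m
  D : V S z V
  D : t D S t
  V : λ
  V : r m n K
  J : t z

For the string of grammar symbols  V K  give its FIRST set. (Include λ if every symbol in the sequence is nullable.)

{ n, r, z, λ }

Add FIRST(V)\{λ} = { r }; V is nullable, continue.
Add FIRST(K)\{λ} = { n, z }; K is nullable, continue.
Every symbol is nullable, so include λ.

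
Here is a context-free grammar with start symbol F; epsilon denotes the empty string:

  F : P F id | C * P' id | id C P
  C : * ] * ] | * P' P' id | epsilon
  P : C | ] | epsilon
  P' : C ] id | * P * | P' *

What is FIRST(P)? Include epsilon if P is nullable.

{ *, ], epsilon }

From P : C: add FIRST(C) = { *, epsilon } (including epsilon since C is nullable).
P : ] contributes {]}.
P : epsilon contributes epsilon.
Union: FIRST(P) = { *, ], epsilon }.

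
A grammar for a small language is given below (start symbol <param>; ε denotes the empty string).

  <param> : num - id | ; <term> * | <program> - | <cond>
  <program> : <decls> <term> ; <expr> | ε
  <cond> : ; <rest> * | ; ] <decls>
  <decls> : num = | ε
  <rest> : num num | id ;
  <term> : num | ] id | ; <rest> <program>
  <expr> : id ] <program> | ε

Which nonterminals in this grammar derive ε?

{ <decls>, <expr>, <program> }

Directly nullable (have an ε-production): <program>, <decls>, <expr>.
No other nonterminal has a production whose RHS symbols are all nullable.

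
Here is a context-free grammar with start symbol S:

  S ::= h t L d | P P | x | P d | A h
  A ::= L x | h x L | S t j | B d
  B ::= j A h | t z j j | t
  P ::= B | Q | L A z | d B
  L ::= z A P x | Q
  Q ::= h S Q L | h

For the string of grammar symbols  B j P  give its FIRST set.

{ j, t }

Add FIRST(B) = { j, t }; B is not nullable, stop.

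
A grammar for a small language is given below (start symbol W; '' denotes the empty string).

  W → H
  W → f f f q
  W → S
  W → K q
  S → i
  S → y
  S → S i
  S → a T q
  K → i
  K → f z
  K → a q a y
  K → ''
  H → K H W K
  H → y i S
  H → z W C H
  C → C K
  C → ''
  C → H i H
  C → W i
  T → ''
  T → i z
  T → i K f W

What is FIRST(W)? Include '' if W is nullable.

From W → H: add FIRST(H) = { a, f, i, y, z }.
W → f f f q contributes {f}.
From W → S: add FIRST(S) = { a, i, y }.
From W → K q: K nullable, take FIRST(K) ∪ {q} = { a, f, i, q }.
Union: FIRST(W) = { a, f, i, q, y, z }.

{ a, f, i, q, y, z }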